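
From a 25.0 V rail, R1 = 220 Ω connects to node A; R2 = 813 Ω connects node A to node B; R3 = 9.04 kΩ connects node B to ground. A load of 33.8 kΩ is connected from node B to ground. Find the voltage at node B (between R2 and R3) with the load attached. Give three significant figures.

V ≈ 21.8 V

At node B, R3 is in parallel with the load: R3‖R_L = 7132 Ω.
Below node A the resistance is R2 + (R3‖R_L) = 7945 Ω, so V_A = 25.0 × 7945/8165 = 24.33 V.
Then V_B = V_A × (R3‖R_L)/(R2 + R3‖R_L) = 24.33 × 7132/7945 = 21.8 V.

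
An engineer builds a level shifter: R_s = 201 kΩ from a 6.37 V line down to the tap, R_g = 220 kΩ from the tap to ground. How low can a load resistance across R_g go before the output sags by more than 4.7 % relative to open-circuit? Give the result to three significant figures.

Output resistance R_th = R_s‖R_g = (201 × 220)/421.0 = 105.0 kΩ.
The fractional drop is R_th/(R_th + R_L); requiring this ≤ 0.0470 gives R_L ≥ R_th(1/0.0470 − 1) = 105.0 × 20.28 = 2.13 MΩ.

R_L(min) ≈ 2.13 MΩ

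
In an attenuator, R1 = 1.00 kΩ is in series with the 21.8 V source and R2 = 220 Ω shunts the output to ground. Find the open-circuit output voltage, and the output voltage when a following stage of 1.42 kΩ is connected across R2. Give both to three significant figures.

Open-circuit: V = 21.8 × 220/(1000 + 220) = 3.93 V.
With the load, R2 becomes R2‖R_L = 190.5 Ω, so V = 21.8 × 190.5/1190 = 3.49 V.

Unloaded: 3.93 V; loaded: 3.49 V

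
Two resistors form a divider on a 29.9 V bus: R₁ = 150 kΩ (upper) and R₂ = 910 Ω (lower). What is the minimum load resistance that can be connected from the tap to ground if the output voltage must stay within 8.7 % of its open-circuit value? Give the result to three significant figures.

R_L(min) ≈ 9.49 kΩ

Output resistance R_th = R₁‖R₂ = (150000 × 910)/150900 = 904.5 Ω.
The fractional drop is R_th/(R_th + R_L); requiring this ≤ 0.0870 gives R_L ≥ R_th(1/0.0870 − 1) = 904.5 × 10.49 = 9.49 kΩ.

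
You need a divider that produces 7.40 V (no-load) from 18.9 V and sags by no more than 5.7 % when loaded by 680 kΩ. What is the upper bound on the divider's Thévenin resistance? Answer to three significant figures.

R_th ≤ 41.1 kΩ

Loading drop = R_th/(R_th + R_L) ≤ 0.0570, so R_th ≤ R_L · ε/(1−ε) = 680 kΩ × 0.0570/0.9430 = 41.1 kΩ.
(Any R1, R2 with R2/(R1+R2) = 0.392 and R1‖R2 ≤ 41.1 kΩ will meet the spec.)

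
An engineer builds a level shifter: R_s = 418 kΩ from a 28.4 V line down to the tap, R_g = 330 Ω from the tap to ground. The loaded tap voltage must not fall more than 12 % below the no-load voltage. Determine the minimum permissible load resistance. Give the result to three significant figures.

Output resistance R_th = R_s‖R_g = (418000 × 330)/418300 = 329.7 Ω.
The fractional drop is R_th/(R_th + R_L); requiring this ≤ 0.120 gives R_L ≥ R_th(1/0.120 − 1) = 329.7 × 7.333 = 2.42 kΩ.

R_L(min) ≈ 2.42 kΩ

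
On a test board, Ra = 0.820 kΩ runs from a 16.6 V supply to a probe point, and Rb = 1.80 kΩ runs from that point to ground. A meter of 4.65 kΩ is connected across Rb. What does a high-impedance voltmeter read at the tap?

V_out ≈ 10.2 V

The load sits in parallel with Rb: Rb‖R_L = (1800 × 4650) / (1800 + 4650) = 1298 Ω.
V_out = 16.6 × 1298 / (820 + 1298) = 16.6 × 1298/2118 = 10.2 V.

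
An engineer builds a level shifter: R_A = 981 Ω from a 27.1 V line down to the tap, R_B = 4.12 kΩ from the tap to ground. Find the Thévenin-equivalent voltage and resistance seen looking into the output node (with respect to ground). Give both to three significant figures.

V_th = 21.9 V, R_th = 792 Ω

V_th is the open-circuit tap voltage: 27.1 × 4120/(981 + 4120) = 21.9 V.
With the supply zeroed, R_A and R_B appear in parallel from the tap: R_th = R_A‖R_B = (981 × 4120)/5101 = 792 Ω.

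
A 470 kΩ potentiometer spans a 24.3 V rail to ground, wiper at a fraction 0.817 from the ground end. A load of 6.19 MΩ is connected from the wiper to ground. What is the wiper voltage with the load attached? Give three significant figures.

V ≈ 19.6 V

The wiper splits the pot into (1−α)R = 86.01 kΩ above and αR = 384.0 kΩ below.
Lower section ‖ load = 361.6 kΩ.
V_wiper = 24.3 × 361.6/(86.01 + 361.6) = 19.6 V.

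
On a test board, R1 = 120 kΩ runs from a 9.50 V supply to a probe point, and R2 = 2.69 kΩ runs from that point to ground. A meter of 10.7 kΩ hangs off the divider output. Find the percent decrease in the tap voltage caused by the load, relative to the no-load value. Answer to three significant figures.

19.7 %

The divider's output (Thévenin) resistance is R1‖R2 = 2.631 kΩ.
Fractional drop under load = R_th/(R_th + R_L) = 2.631 / (2.631 + 10.7) = 0.1974.
So the output falls by 19.7 %.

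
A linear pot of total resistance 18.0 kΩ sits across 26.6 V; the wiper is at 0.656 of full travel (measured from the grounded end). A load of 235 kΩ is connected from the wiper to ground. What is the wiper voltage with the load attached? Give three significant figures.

V ≈ 17.2 V

The wiper splits the pot into (1−α)R = 6.192 kΩ above and αR = 11.81 kΩ below.
Lower section ‖ load = 11.24 kΩ.
V_wiper = 26.6 × 11.24/(6.192 + 11.24) = 17.2 V.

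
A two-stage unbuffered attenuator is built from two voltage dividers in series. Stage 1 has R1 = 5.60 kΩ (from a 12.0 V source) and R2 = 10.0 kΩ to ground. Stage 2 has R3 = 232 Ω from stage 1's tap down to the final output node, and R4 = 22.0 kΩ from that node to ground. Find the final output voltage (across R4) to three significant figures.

V_out ≈ 6.55 V

Stage 2 presents R3+R4 = 22230 Ω as a load on stage 1's tap.
Stage 1's lower leg becomes R2‖(R3+R4) = 6897 Ω, so V_mid = 12.0 × 6897/12500 = 6.623 V.
Stage 2 is itself unloaded: V_out = V_mid × R4/(R3+R4) = 6.623 × 22000/22230 = 6.55 V.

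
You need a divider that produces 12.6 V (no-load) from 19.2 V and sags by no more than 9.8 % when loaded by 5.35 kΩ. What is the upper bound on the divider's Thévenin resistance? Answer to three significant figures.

Loading drop = R_th/(R_th + R_L) ≤ 0.0980, so R_th ≤ R_L · ε/(1−ε) = 5.35 kΩ × 0.0980/0.9020 = 581 Ω.

R_th ≤ 581 Ω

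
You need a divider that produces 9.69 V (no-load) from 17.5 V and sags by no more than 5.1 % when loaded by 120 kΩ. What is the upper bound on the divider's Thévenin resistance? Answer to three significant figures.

Loading drop = R_th/(R_th + R_L) ≤ 0.0510, so R_th ≤ R_L · ε/(1−ε) = 120 kΩ × 0.0510/0.9490 = 6.45 kΩ.

R_th ≤ 6.45 kΩ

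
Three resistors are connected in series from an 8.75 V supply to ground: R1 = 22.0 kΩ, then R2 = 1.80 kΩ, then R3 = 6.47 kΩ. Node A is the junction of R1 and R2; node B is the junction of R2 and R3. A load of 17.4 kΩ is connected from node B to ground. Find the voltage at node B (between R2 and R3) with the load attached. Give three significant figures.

At node B, R3 is in parallel with the load: R3‖R_L = 4.716 kΩ.
Below node A the resistance is R2 + (R3‖R_L) = 6.516 kΩ, so V_A = 8.75 × 6.516/28.52 = 1.999 V.
Then V_B = V_A × (R3‖R_L)/(R2 + R3‖R_L) = 1.999 × 4.716/6.516 = 1.45 V.

V ≈ 1.45 V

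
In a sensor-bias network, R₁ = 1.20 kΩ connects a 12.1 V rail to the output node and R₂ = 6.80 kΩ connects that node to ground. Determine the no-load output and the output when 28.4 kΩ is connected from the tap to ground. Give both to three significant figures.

Open-circuit: V = 12.1 × 6.80/(1.20 + 6.80) = 10.3 V.
With the load, R₂ becomes R₂‖R_L = 5.486 kΩ, so V = 12.1 × 5.486/6.686 = 9.93 V.

Unloaded: 10.3 V; loaded: 9.93 V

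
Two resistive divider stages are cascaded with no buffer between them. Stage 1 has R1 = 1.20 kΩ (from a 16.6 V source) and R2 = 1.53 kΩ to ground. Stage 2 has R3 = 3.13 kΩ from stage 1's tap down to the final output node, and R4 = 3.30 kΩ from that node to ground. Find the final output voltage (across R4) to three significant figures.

Stage 2 presents R3+R4 = 6.430 kΩ as a load on stage 1's tap.
Stage 1's lower leg becomes R2‖(R3+R4) = 1.236 kΩ, so V_mid = 16.6 × 1.236/2.436 = 8.422 V.
Stage 2 is itself unloaded: V_out = V_mid × R4/(R3+R4) = 8.422 × 3.30/6.430 = 4.32 V.

V_out ≈ 4.32 V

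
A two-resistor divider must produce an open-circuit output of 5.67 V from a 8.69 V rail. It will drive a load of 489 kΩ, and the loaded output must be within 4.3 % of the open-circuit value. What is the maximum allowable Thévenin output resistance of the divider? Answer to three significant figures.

Loading drop = R_th/(R_th + R_L) ≤ 0.0430, so R_th ≤ R_L · ε/(1−ε) = 489 kΩ × 0.0430/0.9570 = 22.0 kΩ.

R_th ≤ 22.0 kΩ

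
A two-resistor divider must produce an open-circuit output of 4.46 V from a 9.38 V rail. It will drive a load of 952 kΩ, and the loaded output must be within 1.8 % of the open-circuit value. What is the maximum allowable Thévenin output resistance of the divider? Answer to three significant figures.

Loading drop = R_th/(R_th + R_L) ≤ 0.0180, so R_th ≤ R_L · ε/(1−ε) = 952 kΩ × 0.0180/0.9820 = 17.5 kΩ.

R_th ≤ 17.5 kΩ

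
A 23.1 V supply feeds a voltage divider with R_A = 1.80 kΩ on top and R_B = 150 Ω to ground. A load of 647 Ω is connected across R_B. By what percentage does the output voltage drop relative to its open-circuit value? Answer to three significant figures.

17.6 %

Unloaded V = 23.1 × 150/1950 = 1.777 V.
Loaded: R_B‖R_L = 121.8 Ω, giving V = 23.1 × 121.8/1922 = 1.464 V.
Drop = (1.777 − 1.464) / 1.777 = 17.6 %.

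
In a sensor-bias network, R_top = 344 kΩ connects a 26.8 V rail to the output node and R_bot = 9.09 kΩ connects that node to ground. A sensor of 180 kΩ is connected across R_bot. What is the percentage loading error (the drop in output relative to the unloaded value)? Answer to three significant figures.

4.69 %

The divider's output (Thévenin) resistance is R_top‖R_bot = 8.856 kΩ.
Fractional drop under load = R_th/(R_th + R_L) = 8.856 / (8.856 + 180) = 0.04689.
So the output falls by 4.69 %.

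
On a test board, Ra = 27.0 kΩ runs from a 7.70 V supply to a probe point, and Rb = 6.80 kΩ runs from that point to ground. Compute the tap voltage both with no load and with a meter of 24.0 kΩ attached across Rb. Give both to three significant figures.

Open-circuit: V = 7.70 × 6.80/(27.0 + 6.80) = 1.55 V.
With the load, Rb becomes Rb‖R_L = 5.299 kΩ, so V = 7.70 × 5.299/32.30 = 1.26 V.

Unloaded: 1.55 V; loaded: 1.26 V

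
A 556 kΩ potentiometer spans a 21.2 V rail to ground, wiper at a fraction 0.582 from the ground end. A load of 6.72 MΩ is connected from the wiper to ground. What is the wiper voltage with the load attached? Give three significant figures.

The wiper splits the pot into (1−α)R = 232.4 kΩ above and αR = 323.6 kΩ below.
Lower section ‖ load = 308.7 kΩ.
V_wiper = 21.2 × 308.7/(232.4 + 308.7) = 12.1 V.

V ≈ 12.1 V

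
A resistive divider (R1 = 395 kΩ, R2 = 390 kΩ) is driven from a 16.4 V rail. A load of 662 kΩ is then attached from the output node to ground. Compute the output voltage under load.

The load sits in parallel with R2: R2‖R_L = (390 × 662) / (390 + 662) = 245.4 kΩ.
V_out = 16.4 × 245.4 / (395 + 245.4) = 16.4 × 245.4/640.4 = 6.28 V.

V_out ≈ 6.28 V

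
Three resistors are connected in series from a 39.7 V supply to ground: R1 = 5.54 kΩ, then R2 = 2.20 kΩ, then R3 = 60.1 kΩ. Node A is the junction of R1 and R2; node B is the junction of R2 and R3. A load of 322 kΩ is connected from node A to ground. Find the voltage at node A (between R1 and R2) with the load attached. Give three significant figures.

V ≈ 35.9 V

Below node A the series string R2+R3 = 62.30 kΩ sits in parallel with the 322 kΩ load: 52.20 kΩ.
V_A = 39.7 × 52.20/(5.54 + 52.20) = 35.9 V.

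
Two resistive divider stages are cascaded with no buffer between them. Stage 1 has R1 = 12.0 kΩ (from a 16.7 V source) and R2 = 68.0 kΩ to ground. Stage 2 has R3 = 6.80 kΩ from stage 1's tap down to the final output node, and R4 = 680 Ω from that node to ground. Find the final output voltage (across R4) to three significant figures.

Stage 2 presents R3+R4 = 7480 Ω as a load on stage 1's tap.
Stage 1's lower leg becomes R2‖(R3+R4) = 6739 Ω, so V_mid = 16.7 × 6739/18740 = 6.006 V.
Stage 2 is itself unloaded: V_out = V_mid × R4/(R3+R4) = 6.006 × 680/7480 = 0.546 V.

V_out ≈ 0.546 V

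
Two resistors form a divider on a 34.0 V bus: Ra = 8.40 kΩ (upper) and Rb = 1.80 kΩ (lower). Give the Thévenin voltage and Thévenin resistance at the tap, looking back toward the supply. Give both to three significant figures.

V_th = 6.00 V, R_th = 1.48 kΩ

V_th is the open-circuit tap voltage: 34.0 × 1.80/(8.40 + 1.80) = 6.00 V.
With the supply zeroed, Ra and Rb appear in parallel from the tap: R_th = Ra‖Rb = (8.40 × 1.80)/10.20 = 1.48 kΩ.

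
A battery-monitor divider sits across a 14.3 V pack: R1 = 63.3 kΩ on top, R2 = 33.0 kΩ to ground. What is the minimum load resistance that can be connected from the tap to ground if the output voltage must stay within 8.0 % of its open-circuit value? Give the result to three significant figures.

R_L(min) ≈ 249 kΩ

Output resistance R_th = R1‖R2 = (63.3 × 33.0)/96.30 = 21.69 kΩ.
The fractional drop is R_th/(R_th + R_L); requiring this ≤ 0.0800 gives R_L ≥ R_th(1/0.0800 − 1) = 21.69 × 11.50 = 249 kΩ.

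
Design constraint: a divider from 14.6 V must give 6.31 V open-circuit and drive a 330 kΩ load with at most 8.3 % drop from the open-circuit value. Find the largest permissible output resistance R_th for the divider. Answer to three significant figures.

R_th ≤ 29.9 kΩ

Loading drop = R_th/(R_th + R_L) ≤ 0.0830, so R_th ≤ R_L · ε/(1−ε) = 330 kΩ × 0.0830/0.9170 = 29.9 kΩ.
(Any R1, R2 with R2/(R1+R2) = 0.432 and R1‖R2 ≤ 29.9 kΩ will meet the spec.)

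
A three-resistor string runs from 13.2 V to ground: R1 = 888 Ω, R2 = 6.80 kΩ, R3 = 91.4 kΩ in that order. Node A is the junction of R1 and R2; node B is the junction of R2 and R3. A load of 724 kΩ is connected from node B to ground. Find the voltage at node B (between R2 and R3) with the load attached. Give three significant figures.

At node B, R3 is in parallel with the load: R3‖R_L = 81150 Ω.
Below node A the resistance is R2 + (R3‖R_L) = 87950 Ω, so V_A = 13.2 × 87950/88840 = 13.07 V.
Then V_B = V_A × (R3‖R_L)/(R2 + R3‖R_L) = 13.07 × 81150/87950 = 12.1 V.

V ≈ 12.1 V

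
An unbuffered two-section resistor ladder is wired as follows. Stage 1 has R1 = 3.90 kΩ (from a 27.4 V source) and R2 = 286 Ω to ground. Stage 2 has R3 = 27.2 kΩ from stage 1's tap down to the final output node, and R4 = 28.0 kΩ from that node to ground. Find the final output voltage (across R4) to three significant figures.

Stage 2 presents R3+R4 = 55200 Ω as a load on stage 1's tap.
Stage 1's lower leg becomes R2‖(R3+R4) = 284.5 Ω, so V_mid = 27.4 × 284.5/4185 = 1.863 V.
Stage 2 is itself unloaded: V_out = V_mid × R4/(R3+R4) = 1.863 × 28000/55200 = 0.945 V.

V_out ≈ 0.945 V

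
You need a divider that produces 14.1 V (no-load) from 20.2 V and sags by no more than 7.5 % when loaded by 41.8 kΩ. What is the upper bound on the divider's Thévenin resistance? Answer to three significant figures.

R_th ≤ 3.39 kΩ

Loading drop = R_th/(R_th + R_L) ≤ 0.0750, so R_th ≤ R_L · ε/(1−ε) = 41.8 kΩ × 0.0750/0.9250 = 3.39 kΩ.
(Any R1, R2 with R2/(R1+R2) = 0.698 and R1‖R2 ≤ 3.39 kΩ will meet the spec.)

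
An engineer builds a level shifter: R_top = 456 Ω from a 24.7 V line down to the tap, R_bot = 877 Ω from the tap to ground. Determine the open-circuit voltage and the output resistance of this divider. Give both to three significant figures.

V_th = 16.3 V, R_th = 300 Ω

V_th is the open-circuit tap voltage: 24.7 × 877/(456 + 877) = 16.3 V.
With the supply zeroed, R_top and R_bot appear in parallel from the tap: R_th = R_top‖R_bot = (456 × 877)/1333 = 300 Ω.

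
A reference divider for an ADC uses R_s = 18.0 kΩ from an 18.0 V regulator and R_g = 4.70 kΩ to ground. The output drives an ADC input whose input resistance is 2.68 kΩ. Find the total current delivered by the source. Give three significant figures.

I ≈ 0.913 mA

R_g‖R_L = 1.707 kΩ, so the source sees R_s + R_g‖R_L = 19.71 kΩ.
I = 18.0 V / 19.71 kΩ = 0.913 mA.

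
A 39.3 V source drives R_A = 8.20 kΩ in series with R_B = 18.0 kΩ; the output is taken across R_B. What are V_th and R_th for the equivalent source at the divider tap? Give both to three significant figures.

V_th is the open-circuit tap voltage: 39.3 × 18.0/(8.20 + 18.0) = 27.0 V.
With the supply zeroed, R_A and R_B appear in parallel from the tap: R_th = R_A‖R_B = (8.20 × 18.0)/26.20 = 5.63 kΩ.

V_th = 27.0 V, R_th = 5.63 kΩ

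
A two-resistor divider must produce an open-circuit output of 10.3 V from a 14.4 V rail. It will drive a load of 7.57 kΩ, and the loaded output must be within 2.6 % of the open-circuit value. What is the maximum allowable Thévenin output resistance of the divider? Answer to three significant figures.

Loading drop = R_th/(R_th + R_L) ≤ 0.0260, so R_th ≤ R_L · ε/(1−ε) = 7.57 kΩ × 0.0260/0.9740 = 202 Ω.

R_th ≤ 202 Ω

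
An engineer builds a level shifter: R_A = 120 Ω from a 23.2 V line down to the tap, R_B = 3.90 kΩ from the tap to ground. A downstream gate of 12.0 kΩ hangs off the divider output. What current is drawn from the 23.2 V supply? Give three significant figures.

I ≈ 7.57 mA

R_B‖R_L = 2943 Ω, so the source sees R_A + R_B‖R_L = 3063 Ω.
I = 23.2 V / 3063 Ω = 7.57 mA.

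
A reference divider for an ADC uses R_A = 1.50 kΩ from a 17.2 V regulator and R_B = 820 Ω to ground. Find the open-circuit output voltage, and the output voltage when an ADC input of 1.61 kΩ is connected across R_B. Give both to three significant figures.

Open-circuit: V = 17.2 × 820/(1500 + 820) = 6.08 V.
With the load, R_B becomes R_B‖R_L = 543.3 Ω, so V = 17.2 × 543.3/2043 = 4.57 V.

Unloaded: 6.08 V; loaded: 4.57 V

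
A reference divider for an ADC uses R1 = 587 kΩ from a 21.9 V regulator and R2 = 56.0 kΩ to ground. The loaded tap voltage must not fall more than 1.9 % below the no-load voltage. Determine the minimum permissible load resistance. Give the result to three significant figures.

Output resistance R_th = R1‖R2 = (587 × 56.0)/643.0 = 51.12 kΩ.
The fractional drop is R_th/(R_th + R_L); requiring this ≤ 0.0190 gives R_L ≥ R_th(1/0.0190 − 1) = 51.12 × 51.63 = 2.64 MΩ.

R_L(min) ≈ 2.64 MΩ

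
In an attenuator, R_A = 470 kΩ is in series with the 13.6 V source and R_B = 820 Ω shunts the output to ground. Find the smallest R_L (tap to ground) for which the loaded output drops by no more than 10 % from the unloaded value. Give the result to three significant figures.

Output resistance R_th = R_A‖R_B = (470000 × 820)/470800 = 818.6 Ω.
The fractional drop is R_th/(R_th + R_L); requiring this ≤ 0.100 gives R_L ≥ R_th(1/0.100 − 1) = 818.6 × 9.000 = 7.37 kΩ.

R_L(min) ≈ 7.37 kΩ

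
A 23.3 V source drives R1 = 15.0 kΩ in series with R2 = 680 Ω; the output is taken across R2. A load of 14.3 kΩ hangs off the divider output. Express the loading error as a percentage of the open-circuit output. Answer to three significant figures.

4.35 %

The divider's output (Thévenin) resistance is R1‖R2 = 650.5 Ω.
Fractional drop under load = R_th/(R_th + R_L) = 650.5 / (650.5 + 14300) = 0.04351.
So the output falls by 4.35 %.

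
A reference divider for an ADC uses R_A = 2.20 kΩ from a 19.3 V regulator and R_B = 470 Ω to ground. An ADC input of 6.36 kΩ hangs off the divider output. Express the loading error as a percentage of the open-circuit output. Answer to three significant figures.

5.74 %

The divider's output (Thévenin) resistance is R_A‖R_B = 387.3 Ω.
Fractional drop under load = R_th/(R_th + R_L) = 387.3 / (387.3 + 6360) = 0.05740.
So the output falls by 5.74 %.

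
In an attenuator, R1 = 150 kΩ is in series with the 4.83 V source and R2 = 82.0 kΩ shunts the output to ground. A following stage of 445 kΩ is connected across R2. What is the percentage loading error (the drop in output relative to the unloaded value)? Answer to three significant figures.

Unloaded V = 4.83 × 82.0/232.0 = 1.7072 V.
Loaded: R2‖R_L = 69.24 kΩ, giving V = 4.83 × 69.24/219.2 = 1.5254 V.
Drop = (1.7072 − 1.5254) / 1.7072 = 10.6 %.

10.6 %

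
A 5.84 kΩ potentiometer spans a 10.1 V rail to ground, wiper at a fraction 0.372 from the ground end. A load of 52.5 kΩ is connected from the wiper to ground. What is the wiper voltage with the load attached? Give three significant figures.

V ≈ 3.66 V

The wiper splits the pot into (1−α)R = 3.668 kΩ above and αR = 2.172 kΩ below.
Lower section ‖ load = 2.086 kΩ.
V_wiper = 10.1 × 2.086/(3.668 + 2.086) = 3.66 V.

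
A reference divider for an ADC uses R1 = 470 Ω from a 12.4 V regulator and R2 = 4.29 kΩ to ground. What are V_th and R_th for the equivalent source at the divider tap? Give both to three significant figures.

V_th = 11.2 V, R_th = 424 Ω

V_th is the open-circuit tap voltage: 12.4 × 4290/(470 + 4290) = 11.2 V.
With the supply zeroed, R1 and R2 appear in parallel from the tap: R_th = R1‖R2 = (470 × 4290)/4760 = 424 Ω.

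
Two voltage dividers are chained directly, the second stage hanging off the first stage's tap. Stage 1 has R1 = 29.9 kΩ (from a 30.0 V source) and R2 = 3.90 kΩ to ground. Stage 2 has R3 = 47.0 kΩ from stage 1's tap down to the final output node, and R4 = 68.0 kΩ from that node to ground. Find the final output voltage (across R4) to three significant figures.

Stage 2 presents R3+R4 = 115.0 kΩ as a load on stage 1's tap.
Stage 1's lower leg becomes R2‖(R3+R4) = 3.772 kΩ, so V_mid = 30.0 × 3.772/33.67 = 3.361 V.
Stage 2 is itself unloaded: V_out = V_mid × R4/(R3+R4) = 3.361 × 68.0/115.0 = 1.99 V.

V_out ≈ 1.99 V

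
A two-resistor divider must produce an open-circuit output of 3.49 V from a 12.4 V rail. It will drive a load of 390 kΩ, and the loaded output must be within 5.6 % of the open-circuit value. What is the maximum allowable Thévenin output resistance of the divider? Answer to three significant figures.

Loading drop = R_th/(R_th + R_L) ≤ 0.0560, so R_th ≤ R_L · ε/(1−ε) = 390 kΩ × 0.0560/0.9440 = 23.1 kΩ.
(Any R1, R2 with R2/(R1+R2) = 0.281 and R1‖R2 ≤ 23.1 kΩ will meet the spec.)

R_th ≤ 23.1 kΩ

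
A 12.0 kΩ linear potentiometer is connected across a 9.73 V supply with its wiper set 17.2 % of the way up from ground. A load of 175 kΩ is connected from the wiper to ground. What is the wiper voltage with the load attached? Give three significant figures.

V ≈ 1.66 V

The wiper splits the pot into (1−α)R = 9.936 kΩ above and αR = 2.064 kΩ below.
Lower section ‖ load = 2.040 kΩ.
V_wiper = 9.73 × 2.040/(9.936 + 2.040) = 1.66 V.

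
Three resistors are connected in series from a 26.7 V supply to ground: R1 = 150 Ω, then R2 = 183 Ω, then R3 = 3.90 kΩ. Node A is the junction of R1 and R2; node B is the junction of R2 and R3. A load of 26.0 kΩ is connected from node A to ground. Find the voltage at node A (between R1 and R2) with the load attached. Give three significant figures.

Below node A the series string R2+R3 = 4083 Ω sits in parallel with the 26000 Ω load: 3529 Ω.
V_A = 26.7 × 3529/(150 + 3529) = 25.6 V.

V ≈ 25.6 V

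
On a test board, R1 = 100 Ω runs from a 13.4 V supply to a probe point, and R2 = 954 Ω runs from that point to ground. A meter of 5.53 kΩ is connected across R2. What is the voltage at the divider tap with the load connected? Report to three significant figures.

V_out ≈ 11.9 V

The load sits in parallel with R2: R2‖R_L = (954 × 5530) / (954 + 5530) = 813.6 Ω.
V_out = 13.4 × 813.6 / (100 + 813.6) = 13.4 × 813.6/913.6 = 11.9 V.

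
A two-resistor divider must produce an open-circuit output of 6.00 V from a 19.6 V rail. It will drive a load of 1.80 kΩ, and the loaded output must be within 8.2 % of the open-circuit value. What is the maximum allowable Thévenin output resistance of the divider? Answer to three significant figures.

Loading drop = R_th/(R_th + R_L) ≤ 0.0820, so R_th ≤ R_L · ε/(1−ε) = 1.80 kΩ × 0.0820/0.9180 = 161 Ω.

R_th ≤ 161 Ω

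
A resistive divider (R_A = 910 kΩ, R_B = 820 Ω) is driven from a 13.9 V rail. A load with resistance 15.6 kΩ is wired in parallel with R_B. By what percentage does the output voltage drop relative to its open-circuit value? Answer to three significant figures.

4.99 %

The divider's output (Thévenin) resistance is R_A‖R_B = 819.3 Ω.
Fractional drop under load = R_th/(R_th + R_L) = 819.3 / (819.3 + 15600) = 0.04990.
So the output falls by 4.99 %.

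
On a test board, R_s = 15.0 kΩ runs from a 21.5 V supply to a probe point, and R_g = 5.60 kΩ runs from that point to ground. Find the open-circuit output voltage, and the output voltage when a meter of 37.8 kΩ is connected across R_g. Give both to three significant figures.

Unloaded: 5.84 V; loaded: 5.28 V

Open-circuit: V = 21.5 × 5.60/(15.0 + 5.60) = 5.84 V.
With the load, R_g becomes R_g‖R_L = 4.877 kΩ, so V = 21.5 × 4.877/19.88 = 5.28 V.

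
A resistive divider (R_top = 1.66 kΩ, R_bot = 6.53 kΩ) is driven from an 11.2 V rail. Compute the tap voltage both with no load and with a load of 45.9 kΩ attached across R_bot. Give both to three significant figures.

Unloaded: 8.93 V; loaded: 8.68 V

Open-circuit: V = 11.2 × 6.53/(1.66 + 6.53) = 8.93 V.
With the load, R_bot becomes R_bot‖R_L = 5.717 kΩ, so V = 11.2 × 5.717/7.377 = 8.68 V.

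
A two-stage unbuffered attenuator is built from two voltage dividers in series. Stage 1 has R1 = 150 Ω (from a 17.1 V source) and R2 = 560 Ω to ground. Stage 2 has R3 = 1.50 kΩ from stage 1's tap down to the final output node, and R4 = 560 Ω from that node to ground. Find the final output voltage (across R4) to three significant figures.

V_out ≈ 3.47 V

Stage 2 presents R3+R4 = 2060 Ω as a load on stage 1's tap.
Stage 1's lower leg becomes R2‖(R3+R4) = 440.3 Ω, so V_mid = 17.1 × 440.3/590.3 = 12.75 V.
Stage 2 is itself unloaded: V_out = V_mid × R4/(R3+R4) = 12.75 × 560/2060 = 3.47 V.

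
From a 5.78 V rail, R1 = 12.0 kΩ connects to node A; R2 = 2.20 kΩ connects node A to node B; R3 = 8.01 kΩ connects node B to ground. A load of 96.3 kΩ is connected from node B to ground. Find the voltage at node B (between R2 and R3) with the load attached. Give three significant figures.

V ≈ 1.98 V

At node B, R3 is in parallel with the load: R3‖R_L = 7.395 kΩ.
Below node A the resistance is R2 + (R3‖R_L) = 9.595 kΩ, so V_A = 5.78 × 9.595/21.59 = 2.568 V.
Then V_B = V_A × (R3‖R_L)/(R2 + R3‖R_L) = 2.568 × 7.395/9.595 = 1.98 V.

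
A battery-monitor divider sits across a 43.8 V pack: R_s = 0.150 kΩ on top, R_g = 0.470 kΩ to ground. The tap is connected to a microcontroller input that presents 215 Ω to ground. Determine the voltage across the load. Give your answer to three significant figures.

V_out ≈ 21.7 V

The load sits in parallel with R_g: R_g‖R_L = (470 × 215) / (470 + 215) = 147.5 Ω.
V_out = 43.8 × 147.5 / (150 + 147.5) = 43.8 × 147.5/297.5 = 21.7 V.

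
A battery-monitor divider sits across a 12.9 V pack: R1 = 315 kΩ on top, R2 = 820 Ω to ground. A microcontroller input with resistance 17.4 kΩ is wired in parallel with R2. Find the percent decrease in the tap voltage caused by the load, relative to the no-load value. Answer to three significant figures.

4.49 %

The divider's output (Thévenin) resistance is R1‖R2 = 817.9 Ω.
Fractional drop under load = R_th/(R_th + R_L) = 817.9 / (817.9 + 17400) = 0.04489.
So the output falls by 4.49 %.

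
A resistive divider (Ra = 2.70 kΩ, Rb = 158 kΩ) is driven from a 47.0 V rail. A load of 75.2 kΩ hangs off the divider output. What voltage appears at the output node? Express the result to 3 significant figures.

The load sits in parallel with Rb: Rb‖R_L = (158 × 75.2) / (158 + 75.2) = 50.95 kΩ.
V_out = 47.0 × 50.95 / (2.70 + 50.95) = 47.0 × 50.95/53.65 = 44.6 V.

V_out ≈ 44.6 V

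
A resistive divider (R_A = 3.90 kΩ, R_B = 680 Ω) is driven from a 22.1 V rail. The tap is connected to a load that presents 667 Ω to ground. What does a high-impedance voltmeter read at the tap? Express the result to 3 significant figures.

The load sits in parallel with R_B: R_B‖R_L = (680 × 667) / (680 + 667) = 336.7 Ω.
V_out = 22.1 × 336.7 / (3900 + 336.7) = 22.1 × 336.7/4237 = 1.76 V.

V_out ≈ 1.76 V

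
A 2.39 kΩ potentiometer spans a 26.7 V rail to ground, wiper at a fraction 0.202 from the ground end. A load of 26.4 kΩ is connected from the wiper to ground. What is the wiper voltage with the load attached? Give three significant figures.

The wiper splits the pot into (1−α)R = 1907 Ω above and αR = 482.8 Ω below.
Lower section ‖ load = 474.1 Ω.
V_wiper = 26.7 × 474.1/(1907 + 474.1) = 5.32 V.

V ≈ 5.32 V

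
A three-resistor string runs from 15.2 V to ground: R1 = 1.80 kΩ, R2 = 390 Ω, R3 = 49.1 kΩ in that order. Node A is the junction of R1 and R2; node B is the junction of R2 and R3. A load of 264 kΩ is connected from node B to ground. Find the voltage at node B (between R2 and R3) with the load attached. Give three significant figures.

V ≈ 14.4 V

At node B, R3 is in parallel with the load: R3‖R_L = 41400 Ω.
Below node A the resistance is R2 + (R3‖R_L) = 41790 Ω, so V_A = 15.2 × 41790/43590 = 14.57 V.
Then V_B = V_A × (R3‖R_L)/(R2 + R3‖R_L) = 14.57 × 41400/41790 = 14.4 V.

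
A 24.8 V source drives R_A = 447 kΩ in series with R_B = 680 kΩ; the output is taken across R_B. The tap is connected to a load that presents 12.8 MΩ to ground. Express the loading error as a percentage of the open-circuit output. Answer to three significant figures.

The divider's output (Thévenin) resistance is R_A‖R_B = 269.7 kΩ.
Fractional drop under load = R_th/(R_th + R_L) = 269.7 / (269.7 + 12800) = 0.02064.
So the output falls by 2.06 %.

2.06 %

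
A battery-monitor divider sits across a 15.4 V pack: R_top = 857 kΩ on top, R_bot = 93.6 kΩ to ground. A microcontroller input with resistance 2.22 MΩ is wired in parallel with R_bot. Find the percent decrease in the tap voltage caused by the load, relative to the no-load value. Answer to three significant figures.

The divider's output (Thévenin) resistance is R_top‖R_bot = 84.38 kΩ.
Fractional drop under load = R_th/(R_th + R_L) = 84.38 / (84.38 + 2220) = 0.03662.
So the output falls by 3.66 %.

3.66 %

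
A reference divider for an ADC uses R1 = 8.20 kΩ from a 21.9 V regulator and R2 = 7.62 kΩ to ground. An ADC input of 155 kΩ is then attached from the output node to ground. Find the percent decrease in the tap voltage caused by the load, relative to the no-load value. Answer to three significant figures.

2.48 %

The divider's output (Thévenin) resistance is R1‖R2 = 3.950 kΩ.
Fractional drop under load = R_th/(R_th + R_L) = 3.950 / (3.950 + 155) = 0.02485.
So the output falls by 2.48 %.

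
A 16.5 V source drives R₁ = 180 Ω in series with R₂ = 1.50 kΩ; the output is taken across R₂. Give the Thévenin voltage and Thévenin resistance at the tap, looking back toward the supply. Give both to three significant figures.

V_th is the open-circuit tap voltage: 16.5 × 1500/(180 + 1500) = 14.7 V.
With the supply zeroed, R₁ and R₂ appear in parallel from the tap: R_th = R₁‖R₂ = (180 × 1500)/1680 = 161 Ω.

V_th = 14.7 V, R_th = 161 Ω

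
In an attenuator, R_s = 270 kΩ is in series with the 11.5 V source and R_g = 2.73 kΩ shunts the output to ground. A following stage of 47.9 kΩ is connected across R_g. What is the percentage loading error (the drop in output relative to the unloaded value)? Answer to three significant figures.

5.34 %

The divider's output (Thévenin) resistance is R_s‖R_g = 2.703 kΩ.
Fractional drop under load = R_th/(R_th + R_L) = 2.703 / (2.703 + 47.9) = 0.05341.
So the output falls by 5.34 %.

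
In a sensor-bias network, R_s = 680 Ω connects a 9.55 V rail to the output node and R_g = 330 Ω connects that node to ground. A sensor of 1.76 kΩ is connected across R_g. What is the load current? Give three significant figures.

R_g‖R_L = 277.9 Ω; V_out = 9.55 × 277.9/957.9 = 2.771 V.
I_L = V_out / R_L = 2.771 / 1.76 kΩ = 1.57 mA.

I_L ≈ 1.57 mA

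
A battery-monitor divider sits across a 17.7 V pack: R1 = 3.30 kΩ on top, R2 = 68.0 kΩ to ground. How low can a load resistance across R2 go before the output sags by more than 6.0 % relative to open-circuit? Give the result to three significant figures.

Output resistance R_th = R1‖R2 = (3.30 × 68.0)/71.30 = 3.147 kΩ.
The fractional drop is R_th/(R_th + R_L); requiring this ≤ 0.0600 gives R_L ≥ R_th(1/0.0600 − 1) = 3.147 × 15.67 = 49.3 kΩ.

R_L(min) ≈ 49.3 kΩ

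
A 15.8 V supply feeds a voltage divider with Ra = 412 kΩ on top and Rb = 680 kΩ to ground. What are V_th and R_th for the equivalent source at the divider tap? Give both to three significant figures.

V_th = 9.84 V, R_th = 257 kΩ

V_th is the open-circuit tap voltage: 15.8 × 680/(412 + 680) = 9.84 V.
With the supply zeroed, Ra and Rb appear in parallel from the tap: R_th = Ra‖Rb = (412 × 680)/1092 = 257 kΩ.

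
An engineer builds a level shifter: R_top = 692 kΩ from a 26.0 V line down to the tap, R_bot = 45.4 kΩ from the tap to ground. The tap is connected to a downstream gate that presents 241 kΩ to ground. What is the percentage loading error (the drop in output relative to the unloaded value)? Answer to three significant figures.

The divider's output (Thévenin) resistance is R_top‖R_bot = 42.60 kΩ.
Fractional drop under load = R_th/(R_th + R_L) = 42.60 / (42.60 + 241) = 0.1502.
So the output falls by 15.0 %.

15.0 %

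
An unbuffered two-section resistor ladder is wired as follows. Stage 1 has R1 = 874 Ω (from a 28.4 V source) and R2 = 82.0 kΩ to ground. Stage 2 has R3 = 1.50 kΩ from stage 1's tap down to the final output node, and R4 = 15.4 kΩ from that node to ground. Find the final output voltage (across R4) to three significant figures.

V_out ≈ 24.4 V

Stage 2 presents R3+R4 = 16900 Ω as a load on stage 1's tap.
Stage 1's lower leg becomes R2‖(R3+R4) = 14010 Ω, so V_mid = 28.4 × 14010/14890 = 26.73 V.
Stage 2 is itself unloaded: V_out = V_mid × R4/(R3+R4) = 26.73 × 15400/16900 = 24.4 V.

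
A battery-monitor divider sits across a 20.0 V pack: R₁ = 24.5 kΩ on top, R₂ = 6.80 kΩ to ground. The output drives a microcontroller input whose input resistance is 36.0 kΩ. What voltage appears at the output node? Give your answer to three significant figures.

V_out ≈ 3.79 V

The load sits in parallel with R₂: R₂‖R_L = (6.80 × 36.0) / (6.80 + 36.0) = 5.720 kΩ.
V_out = 20.0 × 5.720 / (24.5 + 5.720) = 20.0 × 5.720/30.22 = 3.79 V.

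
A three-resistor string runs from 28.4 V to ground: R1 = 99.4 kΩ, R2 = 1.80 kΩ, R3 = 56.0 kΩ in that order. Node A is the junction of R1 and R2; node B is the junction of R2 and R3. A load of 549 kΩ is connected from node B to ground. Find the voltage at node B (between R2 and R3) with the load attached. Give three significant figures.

V ≈ 9.49 V

At node B, R3 is in parallel with the load: R3‖R_L = 50.82 kΩ.
Below node A the resistance is R2 + (R3‖R_L) = 52.62 kΩ, so V_A = 28.4 × 52.62/152.0 = 9.830 V.
Then V_B = V_A × (R3‖R_L)/(R2 + R3‖R_L) = 9.830 × 50.82/52.62 = 9.49 V.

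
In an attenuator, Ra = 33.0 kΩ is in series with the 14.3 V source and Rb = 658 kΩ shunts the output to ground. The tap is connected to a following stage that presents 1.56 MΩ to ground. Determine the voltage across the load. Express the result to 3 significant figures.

V_out ≈ 13.3 V

The load sits in parallel with Rb: Rb‖R_L = (658 × 1560) / (658 + 1560) = 462.8 kΩ.
V_out = 14.3 × 462.8 / (33.0 + 462.8) = 14.3 × 462.8/495.8 = 13.3 V.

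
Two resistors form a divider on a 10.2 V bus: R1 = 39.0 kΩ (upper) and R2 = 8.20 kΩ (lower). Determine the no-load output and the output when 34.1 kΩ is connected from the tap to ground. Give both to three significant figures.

Unloaded: 1.77 V; loaded: 1.48 V

Open-circuit: V = 10.2 × 8.20/(39.0 + 8.20) = 1.77 V.
With the load, R2 becomes R2‖R_L = 6.610 kΩ, so V = 10.2 × 6.610/45.61 = 1.48 V.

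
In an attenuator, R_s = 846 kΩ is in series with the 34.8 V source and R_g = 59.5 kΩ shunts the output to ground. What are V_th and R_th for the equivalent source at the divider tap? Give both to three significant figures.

V_th = 2.29 V, R_th = 55.6 kΩ

V_th is the open-circuit tap voltage: 34.8 × 59.5/(846 + 59.5) = 2.29 V.
With the supply zeroed, R_s and R_g appear in parallel from the tap: R_th = R_s‖R_g = (846 × 59.5)/905.5 = 55.6 kΩ.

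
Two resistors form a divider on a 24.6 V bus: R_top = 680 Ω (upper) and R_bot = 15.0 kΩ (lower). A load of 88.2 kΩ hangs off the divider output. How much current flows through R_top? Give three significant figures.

R_bot‖R_L = 12820 Ω, so the source sees R_top + R_bot‖R_L = 13500 Ω.
I = 24.6 V / 13500 Ω = 1.82 mA.

I ≈ 1.82 mA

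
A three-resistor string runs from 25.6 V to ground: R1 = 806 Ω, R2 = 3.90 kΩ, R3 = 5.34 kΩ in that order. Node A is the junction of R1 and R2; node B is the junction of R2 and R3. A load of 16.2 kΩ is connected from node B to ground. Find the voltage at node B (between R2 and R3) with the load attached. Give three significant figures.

V ≈ 11.8 V

At node B, R3 is in parallel with the load: R3‖R_L = 4016 Ω.
Below node A the resistance is R2 + (R3‖R_L) = 7916 Ω, so V_A = 25.6 × 7916/8722 = 23.23 V.
Then V_B = V_A × (R3‖R_L)/(R2 + R3‖R_L) = 23.23 × 4016/7916 = 11.8 V.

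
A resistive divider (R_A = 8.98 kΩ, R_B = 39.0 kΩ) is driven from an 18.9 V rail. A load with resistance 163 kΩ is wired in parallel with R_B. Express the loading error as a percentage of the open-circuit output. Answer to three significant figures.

The divider's output (Thévenin) resistance is R_A‖R_B = 7.299 kΩ.
Fractional drop under load = R_th/(R_th + R_L) = 7.299 / (7.299 + 163) = 0.04286.
So the output falls by 4.29 %.

4.29 %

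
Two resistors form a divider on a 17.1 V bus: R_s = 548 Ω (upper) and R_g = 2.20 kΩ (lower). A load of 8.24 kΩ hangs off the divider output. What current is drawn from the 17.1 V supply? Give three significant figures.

I ≈ 7.49 mA

R_g‖R_L = 1736 Ω, so the source sees R_s + R_g‖R_L = 2284 Ω.
I = 17.1 V / 2284 Ω = 7.49 mA.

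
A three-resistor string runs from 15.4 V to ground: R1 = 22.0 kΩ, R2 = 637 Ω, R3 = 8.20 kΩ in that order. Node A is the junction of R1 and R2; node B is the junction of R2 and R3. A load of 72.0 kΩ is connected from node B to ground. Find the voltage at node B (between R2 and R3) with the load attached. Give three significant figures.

V ≈ 3.78 V

At node B, R3 is in parallel with the load: R3‖R_L = 7362 Ω.
Below node A the resistance is R2 + (R3‖R_L) = 7999 Ω, so V_A = 15.4 × 7999/30000 = 4.106 V.
Then V_B = V_A × (R3‖R_L)/(R2 + R3‖R_L) = 4.106 × 7362/7999 = 3.78 V.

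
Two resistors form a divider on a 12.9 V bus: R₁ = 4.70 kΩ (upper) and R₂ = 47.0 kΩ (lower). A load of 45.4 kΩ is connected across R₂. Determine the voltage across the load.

The load sits in parallel with R₂: R₂‖R_L = (47.0 × 45.4) / (47.0 + 45.4) = 23.09 kΩ.
V_out = 12.9 × 23.09 / (4.70 + 23.09) = 12.9 × 23.09/27.79 = 10.7 V.

V_out ≈ 10.7 V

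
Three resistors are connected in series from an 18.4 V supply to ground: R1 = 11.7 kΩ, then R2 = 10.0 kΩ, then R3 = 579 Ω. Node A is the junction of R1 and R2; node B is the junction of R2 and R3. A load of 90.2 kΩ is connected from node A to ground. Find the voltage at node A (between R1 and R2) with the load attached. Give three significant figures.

Below node A the series string R2+R3 = 10580 Ω sits in parallel with the 90200 Ω load: 9468 Ω.
V_A = 18.4 × 9468/(11700 + 9468) = 8.23 V.

V ≈ 8.23 V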